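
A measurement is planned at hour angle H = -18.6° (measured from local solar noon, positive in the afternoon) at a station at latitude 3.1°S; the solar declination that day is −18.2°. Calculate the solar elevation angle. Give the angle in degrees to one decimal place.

cos θ_z = sin(-3.1°) sin(-18.2°) + cos(-3.1°) cos(-18.2°) cos(-18.60°) = 0.0169 + 0.8990 = 0.9159.
θ_z = arccos(0.9159) = 23.67°, so the elevation is 90° − 23.67° = 66.33°.

66.3°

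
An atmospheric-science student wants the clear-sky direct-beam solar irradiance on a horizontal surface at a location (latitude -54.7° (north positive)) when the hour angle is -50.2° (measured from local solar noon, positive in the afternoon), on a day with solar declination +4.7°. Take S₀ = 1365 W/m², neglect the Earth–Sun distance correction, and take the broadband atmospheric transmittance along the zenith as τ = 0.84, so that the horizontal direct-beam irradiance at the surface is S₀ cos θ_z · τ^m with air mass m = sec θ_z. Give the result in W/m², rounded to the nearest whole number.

231 W/m²

cos θ_z = sin(-54.7°) sin(4.7°) + cos(-54.7°) cos(4.7°) cos(-50.20°) = -0.0669 + 0.3686 = 0.3017.
Air mass m = 1/cos θ_z = 1/0.3017 = 3.315; τ^m = 0.84^3.315 = 0.5610.
Surface direct beam = 1365 × 0.3017 × 0.5610 = 231.03 W/m².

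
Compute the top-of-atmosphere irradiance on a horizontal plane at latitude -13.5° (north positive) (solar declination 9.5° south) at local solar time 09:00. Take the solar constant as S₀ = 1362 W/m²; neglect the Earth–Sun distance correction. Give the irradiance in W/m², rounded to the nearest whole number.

976 W/m²

Hour angle H = 15° × (9 − 12) = -45.00°.
cos θ_z = sin(-13.5°) sin(-9.5°) + cos(-13.5°) cos(-9.5°) cos(-45.00°) = 0.0385 + 0.6781 = 0.7166.
Top-of-atmosphere irradiance = S₀ cos θ_z = 1362 × 0.7166 = 976.01 W/m².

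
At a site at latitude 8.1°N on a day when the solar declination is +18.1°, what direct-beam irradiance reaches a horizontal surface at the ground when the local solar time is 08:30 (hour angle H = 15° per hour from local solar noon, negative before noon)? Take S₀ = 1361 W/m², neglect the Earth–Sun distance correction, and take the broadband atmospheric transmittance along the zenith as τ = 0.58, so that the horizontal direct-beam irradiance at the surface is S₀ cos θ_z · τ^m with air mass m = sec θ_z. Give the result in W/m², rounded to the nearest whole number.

347 W/m²

Hour angle H = 15° × (8.5 − 12) = -52.50°.
cos θ_z = sin φ sin δ + cos φ cos δ cos H = (0.1409)(0.3107) + (0.9900)(0.9505)(0.6088) = 0.6167.
Air mass m = 1/cos θ_z = 1/0.6167 = 1.622; τ^m = 0.58^1.622 = 0.4133.
Surface direct beam = 1361 × 0.6167 × 0.4133 = 346.89 W/m².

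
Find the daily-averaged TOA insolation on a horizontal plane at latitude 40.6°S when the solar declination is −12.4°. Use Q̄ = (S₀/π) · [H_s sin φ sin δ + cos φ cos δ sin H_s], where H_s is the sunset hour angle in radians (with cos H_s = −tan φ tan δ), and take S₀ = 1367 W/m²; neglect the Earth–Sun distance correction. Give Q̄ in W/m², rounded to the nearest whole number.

The sunset hour angle satisfies cos H_s = −tan φ tan δ = -0.1884, giving H_s = 100.86°. In radians, H_s = 1.7603.
H_s sin φ sin δ = 1.7603 × -0.6508 × -0.2147 = 0.2460.
cos φ cos δ sin H_s = 0.7593 × 0.9767 × 0.9821 = 0.7283.
Q̄ = (1367/π) × (0.2460 + 0.7283) = 435.13 × 0.9743 = 423.95 W/m².

424 W/m²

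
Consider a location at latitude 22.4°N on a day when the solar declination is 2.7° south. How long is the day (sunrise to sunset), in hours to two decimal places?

11.85 hours

−tan φ tan δ = −(0.4122)(-0.0472) = 0.0195; H_s = arccos(0.0195) = 88.88°.
Day length = 2 H_s / 15° h⁻¹ = 177.76° / 15 = 11.851 h.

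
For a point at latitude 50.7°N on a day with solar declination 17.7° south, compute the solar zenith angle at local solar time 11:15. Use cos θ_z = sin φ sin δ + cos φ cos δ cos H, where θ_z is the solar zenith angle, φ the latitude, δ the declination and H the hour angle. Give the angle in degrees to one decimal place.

Hour angle H = 15° × (11.25 − 12) = -11.25°.
cos θ_z = sin φ sin δ + cos φ cos δ cos H = (0.7738)(-0.3040) + (0.6334)(0.9527)(0.9808) = 0.3566.
θ_z = arccos(0.3566) = 69.11°.

69.1°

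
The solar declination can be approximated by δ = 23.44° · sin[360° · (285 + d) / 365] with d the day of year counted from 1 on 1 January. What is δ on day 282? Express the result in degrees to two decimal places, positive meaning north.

360 × (285 + 282) / 365 = 559.233°; sin(559.233°) = -0.3294.
δ = 23.44 × -0.3294 = -7.721° ≈ -7.72°.

-7.72°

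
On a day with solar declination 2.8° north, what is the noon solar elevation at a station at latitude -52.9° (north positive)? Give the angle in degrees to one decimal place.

At local solar noon the hour angle is zero, so the elevation is 90° − |φ − δ| = 90° − |-52.9° − (2.8°)| = 90° − 55.7° = 34.3°.

34.3°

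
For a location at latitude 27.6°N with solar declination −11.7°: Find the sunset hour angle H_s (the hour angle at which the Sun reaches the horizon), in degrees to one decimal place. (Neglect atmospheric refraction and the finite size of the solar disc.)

83.8°

The sunset hour angle satisfies cos H_s = −tan φ tan δ = 0.1083, giving H_s = 83.78°.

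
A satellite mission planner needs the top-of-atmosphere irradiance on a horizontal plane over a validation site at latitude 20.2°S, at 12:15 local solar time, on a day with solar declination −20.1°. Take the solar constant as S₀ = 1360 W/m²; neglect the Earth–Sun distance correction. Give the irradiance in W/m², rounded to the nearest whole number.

1357 W/m²

Hour angle H = 15° × (12.25 − 12) = 3.75°.
cos θ_z = sin(-20.2°) sin(-20.1°) + cos(-20.2°) cos(-20.1°) cos(3.75°) = 0.1187 + 0.8794 = 0.9981.
Top-of-atmosphere irradiance = S₀ cos θ_z = 1360 × 0.9981 = 1357.42 W/m².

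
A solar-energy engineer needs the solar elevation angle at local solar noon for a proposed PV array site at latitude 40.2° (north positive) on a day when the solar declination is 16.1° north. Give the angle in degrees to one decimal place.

65.9°

At local solar noon the hour angle is zero, so the elevation is 90° − |φ − δ| = 90° − |40.2° − (16.1°)| = 90° − 24.1° = 65.9°.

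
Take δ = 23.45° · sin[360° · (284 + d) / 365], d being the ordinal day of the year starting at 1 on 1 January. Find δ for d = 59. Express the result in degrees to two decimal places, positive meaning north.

-8.67°

360 × (284 + 59) / 365 = 338.301°; sin(338.301°) = -0.3697.
δ = 23.45 × -0.3697 = -8.669° ≈ -8.67°.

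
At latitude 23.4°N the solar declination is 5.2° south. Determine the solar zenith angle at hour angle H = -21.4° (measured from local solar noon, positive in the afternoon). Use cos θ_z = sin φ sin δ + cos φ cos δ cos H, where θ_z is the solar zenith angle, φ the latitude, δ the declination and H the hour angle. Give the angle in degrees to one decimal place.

cos θ_z = sin φ sin δ + cos φ cos δ cos H = (0.3971)(-0.0906) + (0.9178)(0.9959)(0.9311) = 0.8151.
θ_z = arccos(0.8151) = 35.40°.

35.4°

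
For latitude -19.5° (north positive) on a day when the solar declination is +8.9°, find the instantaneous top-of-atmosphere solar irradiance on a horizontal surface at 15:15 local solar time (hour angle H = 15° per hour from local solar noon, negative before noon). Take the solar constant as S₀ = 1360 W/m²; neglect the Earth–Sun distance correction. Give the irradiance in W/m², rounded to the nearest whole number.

Hour angle H = 15° × (15.25 − 12) = 48.75°.
With φ = -19.5°, δ = 8.9°, H = 48.75°: sin φ sin δ = -0.0516, cos φ cos δ cos H = 0.6140, so cos θ_z = 0.5624.
Top-of-atmosphere irradiance = S₀ cos θ_z = 1360 × 0.5624 = 764.86 W/m².

765 W/m²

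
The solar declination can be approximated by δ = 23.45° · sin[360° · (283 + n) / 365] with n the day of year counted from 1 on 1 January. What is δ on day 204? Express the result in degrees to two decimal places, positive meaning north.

360 × (283 + 204) / 365 = 480.329°; sin(480.329°) = 0.8631.
δ = 23.45 × 0.8631 = 20.240° ≈ +20.24°.

+20.24°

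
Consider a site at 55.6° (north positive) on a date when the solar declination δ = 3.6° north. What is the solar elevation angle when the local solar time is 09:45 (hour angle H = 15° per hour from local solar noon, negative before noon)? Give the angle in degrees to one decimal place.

Hour angle H = 15° × (9.75 − 12) = -33.75°.
cos θ_z = sin(55.6°) sin(3.6°) + cos(55.6°) cos(3.6°) cos(-33.75°) = 0.0518 + 0.4688 = 0.5206.
θ_z = arccos(0.5206) = 58.63°, so the elevation is 90° − 58.63° = 31.37°.

31.4°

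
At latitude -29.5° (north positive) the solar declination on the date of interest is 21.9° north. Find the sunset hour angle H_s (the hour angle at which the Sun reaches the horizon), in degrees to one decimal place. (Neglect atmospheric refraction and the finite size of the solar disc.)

cos H_s = −tan(-29.5°) · tan(21.9°) = 0.2274, so H_s = arccos(0.2274) = 76.86°.

76.9°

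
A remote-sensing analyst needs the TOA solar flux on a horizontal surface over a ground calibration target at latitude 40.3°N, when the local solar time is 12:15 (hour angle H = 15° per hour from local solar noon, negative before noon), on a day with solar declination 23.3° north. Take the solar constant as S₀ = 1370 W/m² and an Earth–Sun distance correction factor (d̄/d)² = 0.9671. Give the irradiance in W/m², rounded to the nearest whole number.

Hour angle H = 15° × (12.25 − 12) = 3.75°.
With φ = 40.3°, δ = 23.3°, H = 3.75°: sin φ sin δ = 0.2558, cos φ cos δ cos H = 0.6990, so cos θ_z = 0.9548.
Top-of-atmosphere irradiance = S₀ (d̄/d)² cos θ_z = 1370 × 0.9671 × 0.9548 = 1265.04 W/m².

1265 W/m²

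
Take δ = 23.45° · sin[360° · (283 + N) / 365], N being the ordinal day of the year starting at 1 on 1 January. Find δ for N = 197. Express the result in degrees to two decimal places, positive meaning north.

+21.52°

360 × (283 + 197) / 365 = 473.425°; sin(473.425°) = 0.9176.
δ = 23.45 × 0.9176 = 21.518° ≈ +21.52°.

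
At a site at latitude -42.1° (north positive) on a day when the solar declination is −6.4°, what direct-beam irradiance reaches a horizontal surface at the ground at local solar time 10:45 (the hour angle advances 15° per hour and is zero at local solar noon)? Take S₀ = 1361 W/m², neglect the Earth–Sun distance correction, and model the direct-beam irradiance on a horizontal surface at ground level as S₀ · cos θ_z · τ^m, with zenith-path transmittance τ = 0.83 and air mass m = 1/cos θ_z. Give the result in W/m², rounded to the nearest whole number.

Hour angle H = 15° × (10.75 − 12) = -18.75°.
cos θ_z = sin(-42.1°) sin(-6.4°) + cos(-42.1°) cos(-6.4°) cos(-18.75°) = 0.0747 + 0.6982 = 0.7729.
Air mass m = 1/cos θ_z = 1/0.7729 = 1.294; τ^m = 0.83^1.294 = 0.7858.
Surface direct beam = 1361 × 0.7729 × 0.7858 = 826.60 W/m².

827 W/m²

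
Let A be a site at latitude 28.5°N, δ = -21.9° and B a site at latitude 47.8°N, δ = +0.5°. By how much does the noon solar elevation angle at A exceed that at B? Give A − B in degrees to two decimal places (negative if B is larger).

-3.10°

A: 90° − |28.5 − (-21.9)| = 39.60°.
B: 90° − |47.8 − (0.5)| = 42.70°.
A − B = 39.60 − 42.70 = -3.10°.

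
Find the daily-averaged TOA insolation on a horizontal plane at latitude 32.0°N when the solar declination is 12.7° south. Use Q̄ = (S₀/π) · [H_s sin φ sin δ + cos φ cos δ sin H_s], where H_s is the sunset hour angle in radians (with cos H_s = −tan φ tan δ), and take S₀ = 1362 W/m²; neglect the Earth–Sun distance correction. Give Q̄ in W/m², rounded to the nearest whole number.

The sunset hour angle satisfies cos H_s = −tan φ tan δ = 0.1408, giving H_s = 81.91°. In radians, H_s = 1.4296.
H_s sin φ sin δ = 1.4296 × 0.5299 × -0.2198 = -0.1665.
cos φ cos δ sin H_s = 0.8480 × 0.9755 × 0.9900 = 0.8190.
Q̄ = (1362/π) × (-0.1665 + 0.8190) = 433.54 × 0.6525 = 282.88 W/m².

283 W/m²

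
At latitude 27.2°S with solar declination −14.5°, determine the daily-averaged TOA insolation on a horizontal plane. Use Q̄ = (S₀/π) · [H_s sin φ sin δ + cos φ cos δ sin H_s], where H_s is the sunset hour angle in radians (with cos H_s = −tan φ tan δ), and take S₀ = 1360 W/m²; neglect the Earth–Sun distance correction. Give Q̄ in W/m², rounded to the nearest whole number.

454 W/m²

The sunset hour angle satisfies cos H_s = −tan φ tan δ = -0.1329, giving H_s = 97.64°. In radians, H_s = 1.7041.
H_s sin φ sin δ = 1.7041 × -0.4571 × -0.2504 = 0.1950.
cos φ cos δ sin H_s = 0.8894 × 0.9681 × 0.9911 = 0.8534.
Q̄ = (1360/π) × (0.1950 + 0.8534) = 432.90 × 1.0484 = 453.85 W/m².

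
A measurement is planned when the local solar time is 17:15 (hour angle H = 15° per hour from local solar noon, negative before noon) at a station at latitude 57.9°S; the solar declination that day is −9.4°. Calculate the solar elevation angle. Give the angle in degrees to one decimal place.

13.9°

Hour angle H = 15° × (17.25 − 12) = 78.75°.
cos θ_z = sin φ sin δ + cos φ cos δ cos H = (-0.8471)(-0.1633) + (0.5314)(0.9866)(0.1951) = 0.2406.
θ_z = arccos(0.2406) = 76.08°, so the elevation is 90° − 76.08° = 13.92°.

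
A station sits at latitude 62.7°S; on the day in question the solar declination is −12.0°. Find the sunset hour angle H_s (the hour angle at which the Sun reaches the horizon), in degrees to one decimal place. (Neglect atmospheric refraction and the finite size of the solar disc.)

114.3°

The sunset hour angle satisfies cos H_s = −tan φ tan δ = -0.4118, giving H_s = 114.32°.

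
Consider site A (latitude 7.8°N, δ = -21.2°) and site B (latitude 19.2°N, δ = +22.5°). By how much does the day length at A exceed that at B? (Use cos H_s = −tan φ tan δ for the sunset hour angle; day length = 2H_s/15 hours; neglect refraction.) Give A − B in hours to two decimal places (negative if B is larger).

-1.51 h

A: H_s = arccos(−tan 7.8° · tan -21.2°) = 86.95°, so 2H_s/15 = 11.5933 h.
B: H_s = arccos(−tan 19.2° · tan 22.5°) = 98.29°, so 2H_s/15 = 13.1053 h.
A − B = 11.5933 − 13.1053 = -1.5120 h.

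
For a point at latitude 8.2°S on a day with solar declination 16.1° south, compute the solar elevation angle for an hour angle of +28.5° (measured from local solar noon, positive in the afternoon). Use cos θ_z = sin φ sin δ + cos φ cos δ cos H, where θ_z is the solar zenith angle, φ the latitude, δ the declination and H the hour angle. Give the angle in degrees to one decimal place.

61.1°

With φ = -8.2°, δ = -16.1°, H = 28.50°: sin φ sin δ = 0.0396, cos φ cos δ cos H = 0.8357, so cos θ_z = 0.8753.
θ_z = arccos(0.8753) = 28.92°, so the elevation is 90° − 28.92° = 61.08°.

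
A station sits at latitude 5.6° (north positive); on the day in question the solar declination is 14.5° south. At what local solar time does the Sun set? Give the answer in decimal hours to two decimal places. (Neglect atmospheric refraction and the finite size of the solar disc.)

17.90 h

cos H_s = −tan(5.6°) · tan(-14.5°) = 0.0254, so H_s = arccos(0.0254) = 88.54°.
Sunset is at 12 + H_s/15 = 12 + 5.903 = 17.903 h local solar time.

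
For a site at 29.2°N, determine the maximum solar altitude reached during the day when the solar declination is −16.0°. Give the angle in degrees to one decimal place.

At local solar noon the hour angle is zero, so the elevation is 90° − |φ − δ| = 90° − |29.2° − (-16.0°)| = 90° − 45.2° = 44.8°.

44.8°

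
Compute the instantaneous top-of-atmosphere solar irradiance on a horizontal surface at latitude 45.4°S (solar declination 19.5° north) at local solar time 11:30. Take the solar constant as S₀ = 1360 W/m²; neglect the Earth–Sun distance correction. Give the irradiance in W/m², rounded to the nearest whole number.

569 W/m²

Hour angle H = 15° × (11.5 − 12) = -7.50°.
cos θ_z = sin φ sin δ + cos φ cos δ cos H = (-0.7120)(0.3338) + (0.7022)(0.9426)(0.9914) = 0.4185.
Top-of-atmosphere irradiance = S₀ cos θ_z = 1360 × 0.4185 = 569.16 W/m².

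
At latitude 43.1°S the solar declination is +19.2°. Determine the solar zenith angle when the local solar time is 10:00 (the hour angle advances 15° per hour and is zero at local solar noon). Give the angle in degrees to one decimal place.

68.1°

Hour angle H = 15° × (10 − 12) = -30.00°.
cos θ_z = sin(-43.1°) sin(19.2°) + cos(-43.1°) cos(19.2°) cos(-30.00°) = -0.2247 + 0.5972 = 0.3725.
θ_z = arccos(0.3725) = 68.13°.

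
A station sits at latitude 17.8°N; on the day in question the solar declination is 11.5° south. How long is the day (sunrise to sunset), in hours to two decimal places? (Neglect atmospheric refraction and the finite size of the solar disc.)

11.50 hours

cos H_s = −tan(17.8°) · tan(-11.5°) = 0.0653, so H_s = arccos(0.0653) = 86.26°.
Day length = 2 H_s / 15° h⁻¹ = 172.52° / 15 = 11.501 h.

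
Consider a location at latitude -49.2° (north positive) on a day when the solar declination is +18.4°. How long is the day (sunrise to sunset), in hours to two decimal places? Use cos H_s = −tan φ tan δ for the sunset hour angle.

8.98 hours

The sunset hour angle satisfies cos H_s = −tan φ tan δ = 0.3854, giving H_s = 67.33°.
Day length = 2 H_s / 15° h⁻¹ = 134.66° / 15 = 8.977 h.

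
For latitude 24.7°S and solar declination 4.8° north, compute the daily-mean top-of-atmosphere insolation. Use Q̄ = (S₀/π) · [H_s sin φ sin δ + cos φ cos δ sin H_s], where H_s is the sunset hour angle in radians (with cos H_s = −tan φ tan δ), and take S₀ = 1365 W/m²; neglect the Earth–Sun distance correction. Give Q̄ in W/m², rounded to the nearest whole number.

370 W/m²

cos H_s = −tan(-24.7°) · tan(4.8°) = 0.0386, so H_s = arccos(0.0386) = 87.79°. In radians, H_s = 1.5322.
H_s sin φ sin δ = 1.5322 × -0.4179 × 0.0837 = -0.0536.
cos φ cos δ sin H_s = 0.9085 × 0.9965 × 0.9993 = 0.9047.
Q̄ = (1365/π) × (-0.0536 + 0.9047) = 434.49 × 0.8511 = 369.79 W/m².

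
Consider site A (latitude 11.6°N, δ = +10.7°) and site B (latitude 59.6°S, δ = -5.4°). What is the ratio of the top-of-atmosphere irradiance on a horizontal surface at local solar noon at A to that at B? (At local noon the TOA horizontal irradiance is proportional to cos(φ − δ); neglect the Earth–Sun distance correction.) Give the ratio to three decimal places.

1.709

A: cos θ_z = cos(11.6° − (10.7°)) = 0.9999.
B: cos θ_z = cos(-59.6° − (-5.4°)) = 0.5850.
Ratio A/B = 0.9999 / 0.5850 = 1.7092.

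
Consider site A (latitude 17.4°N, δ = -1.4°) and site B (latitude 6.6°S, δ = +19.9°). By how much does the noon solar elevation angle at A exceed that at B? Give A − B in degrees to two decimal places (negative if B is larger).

+7.70°

A: 90° − |17.4 − (-1.4)| = 71.20°.
B: 90° − |-6.6 − (19.9)| = 63.50°.
A − B = 71.20 − 63.50 = 7.70°.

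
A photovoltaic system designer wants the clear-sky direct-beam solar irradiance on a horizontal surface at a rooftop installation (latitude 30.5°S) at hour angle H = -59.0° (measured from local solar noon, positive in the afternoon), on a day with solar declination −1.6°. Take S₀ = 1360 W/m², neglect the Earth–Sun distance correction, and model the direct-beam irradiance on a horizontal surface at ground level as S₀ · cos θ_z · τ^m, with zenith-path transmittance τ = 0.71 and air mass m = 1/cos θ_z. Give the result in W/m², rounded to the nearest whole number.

cos θ_z = sin(-30.5°) sin(-1.6°) + cos(-30.5°) cos(-1.6°) cos(-59.00°) = 0.0142 + 0.4436 = 0.4578.
Air mass m = 1/cos θ_z = 1/0.4578 = 2.184; τ^m = 0.71^2.184 = 0.4733.
Surface direct beam = 1360 × 0.4578 × 0.4733 = 294.68 W/m².

295 W/m²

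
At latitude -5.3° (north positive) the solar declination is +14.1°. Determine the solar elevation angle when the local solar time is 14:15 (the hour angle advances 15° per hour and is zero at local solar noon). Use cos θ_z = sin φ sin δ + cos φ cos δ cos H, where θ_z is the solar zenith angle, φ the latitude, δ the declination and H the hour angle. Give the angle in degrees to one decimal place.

Hour angle H = 15° × (14.25 − 12) = 33.75°.
cos θ_z = sin φ sin δ + cos φ cos δ cos H = (-0.0924)(0.2436) + (0.9957)(0.9699)(0.8315) = 0.7805.
θ_z = arccos(0.7805) = 38.69°, so the elevation is 90° − 38.69° = 51.31°.

51.3°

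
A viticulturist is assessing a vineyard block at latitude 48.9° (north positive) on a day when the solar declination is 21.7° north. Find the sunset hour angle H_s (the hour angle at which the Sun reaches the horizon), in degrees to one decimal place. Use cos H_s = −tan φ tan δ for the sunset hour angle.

117.1°

−tan φ tan δ = −(1.1463)(0.3979) = -0.4561; H_s = arccos(-0.4561) = 117.14°.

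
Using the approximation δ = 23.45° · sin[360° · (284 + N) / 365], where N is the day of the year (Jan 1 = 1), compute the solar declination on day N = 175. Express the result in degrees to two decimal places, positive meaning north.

360 × (284 + 175) / 365 = 452.712°; sin(452.712°) = 0.9989.
δ = 23.45 × 0.9989 = 23.424° ≈ +23.42°.

+23.42°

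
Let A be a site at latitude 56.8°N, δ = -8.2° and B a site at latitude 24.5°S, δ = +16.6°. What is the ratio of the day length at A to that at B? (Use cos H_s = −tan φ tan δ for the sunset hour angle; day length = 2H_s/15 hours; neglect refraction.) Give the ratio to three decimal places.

A: H_s = arccos(−tan 56.8° · tan -8.2°) = 77.28°, so 2H_s/15 = 10.3040 h.
B: H_s = arccos(−tan -24.5° · tan 16.6°) = 82.19°, so 2H_s/15 = 10.9587 h.
Ratio A/B = 10.3040 / 10.9587 = 0.9403.

0.940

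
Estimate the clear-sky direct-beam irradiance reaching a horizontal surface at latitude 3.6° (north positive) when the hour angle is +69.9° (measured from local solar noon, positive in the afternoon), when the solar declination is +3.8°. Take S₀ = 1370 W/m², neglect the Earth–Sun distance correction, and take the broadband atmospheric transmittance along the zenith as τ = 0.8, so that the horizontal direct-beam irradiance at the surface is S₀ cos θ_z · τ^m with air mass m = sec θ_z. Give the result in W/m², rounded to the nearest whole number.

249 W/m²

With φ = 3.6°, δ = 3.8°, H = 69.90°: sin φ sin δ = 0.0042, cos φ cos δ cos H = 0.3422, so cos θ_z = 0.3464.
Air mass m = 1/cos θ_z = 1/0.3464 = 2.887; τ^m = 0.8^2.887 = 0.5251.
Surface direct beam = 1370 × 0.3464 × 0.5251 = 249.20 W/m².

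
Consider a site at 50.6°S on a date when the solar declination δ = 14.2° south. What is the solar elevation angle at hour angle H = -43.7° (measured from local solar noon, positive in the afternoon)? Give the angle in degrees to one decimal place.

39.4°

cos θ_z = sin(-50.6°) sin(-14.2°) + cos(-50.6°) cos(-14.2°) cos(-43.70°) = 0.1896 + 0.4449 = 0.6345.
θ_z = arccos(0.6345) = 50.62°, so the elevation is 90° − 50.62° = 39.38°.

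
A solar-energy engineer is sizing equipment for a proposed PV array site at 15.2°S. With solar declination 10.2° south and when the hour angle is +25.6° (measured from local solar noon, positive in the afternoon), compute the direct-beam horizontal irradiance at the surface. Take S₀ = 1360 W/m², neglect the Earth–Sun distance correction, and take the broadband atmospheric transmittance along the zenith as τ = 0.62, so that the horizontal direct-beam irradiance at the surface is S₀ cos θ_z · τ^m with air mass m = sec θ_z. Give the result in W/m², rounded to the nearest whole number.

723 W/m²

cos θ_z = sin(-15.2°) sin(-10.2°) + cos(-15.2°) cos(-10.2°) cos(25.60°) = 0.0464 + 0.8565 = 0.9029.
Air mass m = 1/cos θ_z = 1/0.9029 = 1.108; τ^m = 0.62^1.108 = 0.5888.
Surface direct beam = 1360 × 0.9029 × 0.5888 = 723.01 W/m².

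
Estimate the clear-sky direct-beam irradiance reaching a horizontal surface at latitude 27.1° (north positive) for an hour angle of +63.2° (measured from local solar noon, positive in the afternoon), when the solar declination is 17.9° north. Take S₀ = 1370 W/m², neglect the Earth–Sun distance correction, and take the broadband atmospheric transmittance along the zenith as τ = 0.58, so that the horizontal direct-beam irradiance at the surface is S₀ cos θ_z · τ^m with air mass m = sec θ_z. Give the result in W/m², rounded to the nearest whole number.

252 W/m²

cos θ_z = sin(27.1°) sin(17.9°) + cos(27.1°) cos(17.9°) cos(63.20°) = 0.1400 + 0.3819 = 0.5219.
Air mass m = 1/cos θ_z = 1/0.5219 = 1.916; τ^m = 0.58^1.916 = 0.3522.
Surface direct beam = 1370 × 0.5219 × 0.3522 = 251.82 W/m².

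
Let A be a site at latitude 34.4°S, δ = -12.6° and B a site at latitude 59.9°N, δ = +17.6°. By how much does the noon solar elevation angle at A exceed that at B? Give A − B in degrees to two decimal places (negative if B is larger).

A: 90° − |-34.4 − (-12.6)| = 68.20°.
B: 90° − |59.9 − (17.6)| = 47.70°.
A − B = 68.20 − 47.70 = 20.50°.

+20.50°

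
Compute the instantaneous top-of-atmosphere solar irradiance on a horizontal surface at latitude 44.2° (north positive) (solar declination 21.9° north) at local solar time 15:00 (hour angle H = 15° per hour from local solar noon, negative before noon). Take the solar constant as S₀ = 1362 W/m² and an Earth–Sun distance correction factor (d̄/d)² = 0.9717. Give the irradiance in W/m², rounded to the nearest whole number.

Hour angle H = 15° × (15 − 12) = 45.00°.
cos θ_z = sin φ sin δ + cos φ cos δ cos H = (0.6972)(0.3730) + (0.7169)(0.9278)(0.7071) = 0.7304.
Top-of-atmosphere irradiance = S₀ (d̄/d)² cos θ_z = 1362 × 0.9717 × 0.7304 = 966.65 W/m².

967 W/m²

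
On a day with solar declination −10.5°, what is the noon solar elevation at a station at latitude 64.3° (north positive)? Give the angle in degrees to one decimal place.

15.2°

At local solar noon the hour angle is zero, so the elevation is 90° − |φ − δ| = 90° − |64.3° − (-10.5°)| = 90° − 74.8° = 15.2°.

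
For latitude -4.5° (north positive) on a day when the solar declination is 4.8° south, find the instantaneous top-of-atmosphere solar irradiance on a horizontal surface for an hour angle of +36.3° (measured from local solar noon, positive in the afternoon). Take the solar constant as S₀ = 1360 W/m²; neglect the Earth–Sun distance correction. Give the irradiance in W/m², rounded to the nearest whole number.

1098 W/m²

cos θ_z = sin φ sin δ + cos φ cos δ cos H = (-0.0785)(-0.0837) + (0.9969)(0.9965)(0.8059) = 0.8072.
Top-of-atmosphere irradiance = S₀ cos θ_z = 1360 × 0.8072 = 1097.79 W/m².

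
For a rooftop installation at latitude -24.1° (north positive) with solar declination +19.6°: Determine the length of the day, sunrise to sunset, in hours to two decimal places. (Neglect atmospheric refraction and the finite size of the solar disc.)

10.78 hours

cos H_s = −tan(-24.1°) · tan(19.6°) = 0.1593, so H_s = arccos(0.1593) = 80.83°.
Day length = 2 H_s / 15° h⁻¹ = 161.66° / 15 = 10.777 h.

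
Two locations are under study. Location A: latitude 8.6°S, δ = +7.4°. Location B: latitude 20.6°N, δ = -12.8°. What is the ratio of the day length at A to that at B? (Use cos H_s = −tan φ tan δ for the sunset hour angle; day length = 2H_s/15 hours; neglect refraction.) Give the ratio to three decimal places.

A: H_s = arccos(−tan -8.6° · tan 7.4°) = 88.87°, so 2H_s/15 = 11.8493 h.
B: H_s = arccos(−tan 20.6° · tan -12.8°) = 85.10°, so 2H_s/15 = 11.3467 h.
Ratio A/B = 11.8493 / 11.3467 = 1.0443.

1.044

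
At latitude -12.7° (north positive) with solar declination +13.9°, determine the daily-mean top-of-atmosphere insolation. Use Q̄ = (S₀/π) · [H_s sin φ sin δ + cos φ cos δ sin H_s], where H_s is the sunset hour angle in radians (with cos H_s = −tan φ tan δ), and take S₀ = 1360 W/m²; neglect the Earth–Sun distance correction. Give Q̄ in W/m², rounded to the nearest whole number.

cos H_s = −tan(-12.7°) · tan(13.9°) = 0.0558, so H_s = arccos(0.0558) = 86.80°. In radians, H_s = 1.5149.
H_s sin φ sin δ = 1.5149 × -0.2198 × 0.2402 = -0.0800.
cos φ cos δ sin H_s = 0.9755 × 0.9707 × 0.9984 = 0.9454.
Q̄ = (1360/π) × (-0.0800 + 0.9454) = 432.90 × 0.8654 = 374.63 W/m².

375 W/m²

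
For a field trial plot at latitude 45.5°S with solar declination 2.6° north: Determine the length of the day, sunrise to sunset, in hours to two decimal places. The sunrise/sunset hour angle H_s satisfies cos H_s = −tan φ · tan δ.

The sunset hour angle satisfies cos H_s = −tan φ tan δ = 0.0462, giving H_s = 87.35°.
Day length = 2 H_s / 15° h⁻¹ = 174.70° / 15 = 11.647 h.

11.65 hours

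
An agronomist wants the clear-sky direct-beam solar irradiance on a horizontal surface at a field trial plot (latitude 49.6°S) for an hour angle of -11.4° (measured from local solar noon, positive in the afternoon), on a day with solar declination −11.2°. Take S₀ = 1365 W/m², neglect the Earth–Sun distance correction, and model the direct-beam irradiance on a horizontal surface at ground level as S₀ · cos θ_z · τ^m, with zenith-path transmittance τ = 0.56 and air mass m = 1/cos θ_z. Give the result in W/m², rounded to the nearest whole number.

496 W/m²

cos θ_z = sin(-49.6°) sin(-11.2°) + cos(-49.6°) cos(-11.2°) cos(-11.40°) = 0.1479 + 0.6232 = 0.7711.
Air mass m = 1/cos θ_z = 1/0.7711 = 1.297; τ^m = 0.56^1.297 = 0.4714.
Surface direct beam = 1365 × 0.7711 × 0.4714 = 496.17 W/m².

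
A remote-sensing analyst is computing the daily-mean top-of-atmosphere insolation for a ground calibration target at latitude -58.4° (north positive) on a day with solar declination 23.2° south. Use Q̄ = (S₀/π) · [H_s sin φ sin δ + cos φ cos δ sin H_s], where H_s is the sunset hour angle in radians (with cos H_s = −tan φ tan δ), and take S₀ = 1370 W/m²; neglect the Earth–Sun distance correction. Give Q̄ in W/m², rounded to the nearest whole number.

The sunset hour angle satisfies cos H_s = −tan φ tan δ = -0.6967, giving H_s = 134.16°. In radians, H_s = 2.3415.
H_s sin φ sin δ = 2.3415 × -0.8517 × -0.3939 = 0.7855.
cos φ cos δ sin H_s = 0.5240 × 0.9191 × 0.7174 = 0.3455.
Q̄ = (1370/π) × (0.7855 + 0.3455) = 436.08 × 1.1310 = 493.21 W/m².

493 W/m²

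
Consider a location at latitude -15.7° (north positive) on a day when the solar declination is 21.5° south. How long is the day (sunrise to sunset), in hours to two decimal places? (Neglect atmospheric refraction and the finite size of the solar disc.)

12.85 hours

The sunset hour angle satisfies cos H_s = −tan φ tan δ = -0.1107, giving H_s = 96.36°.
Day length = 2 H_s / 15° h⁻¹ = 192.72° / 15 = 12.848 h.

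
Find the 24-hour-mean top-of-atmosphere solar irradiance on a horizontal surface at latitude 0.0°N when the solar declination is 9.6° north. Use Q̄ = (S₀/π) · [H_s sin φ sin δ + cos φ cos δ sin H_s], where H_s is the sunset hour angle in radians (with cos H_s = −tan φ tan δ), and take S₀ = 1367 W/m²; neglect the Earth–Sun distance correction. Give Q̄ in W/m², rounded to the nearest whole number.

The sunset hour angle satisfies cos H_s = −tan φ tan δ = 0.0000, giving H_s = 90.00°. In radians, H_s = 1.5708.
H_s sin φ sin δ = 1.5708 × 0.0000 × 0.1668 = 0.0000.
cos φ cos δ sin H_s = 1.0000 × 0.9860 × 1.0000 = 0.9860.
Q̄ = (1367/π) × (0.0000 + 0.9860) = 435.13 × 0.9860 = 429.04 W/m².

429 W/m²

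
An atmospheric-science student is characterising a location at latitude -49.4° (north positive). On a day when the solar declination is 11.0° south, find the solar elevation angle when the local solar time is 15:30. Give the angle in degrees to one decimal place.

Hour angle H = 15° × (15.5 − 12) = 52.50°.
cos θ_z = sin(-49.4°) sin(-11.0°) + cos(-49.4°) cos(-11.0°) cos(52.50°) = 0.1449 + 0.3889 = 0.5338.
θ_z = arccos(0.5338) = 57.74°, so the elevation is 90° − 57.74° = 32.26°.

32.3°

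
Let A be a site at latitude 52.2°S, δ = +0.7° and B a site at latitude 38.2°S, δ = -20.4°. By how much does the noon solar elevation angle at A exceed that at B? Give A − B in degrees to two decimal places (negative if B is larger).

-35.10°

A: 90° − |-52.2 − (0.7)| = 37.10°.
B: 90° − |-38.2 − (-20.4)| = 72.20°.
A − B = 37.10 − 72.20 = -35.10°.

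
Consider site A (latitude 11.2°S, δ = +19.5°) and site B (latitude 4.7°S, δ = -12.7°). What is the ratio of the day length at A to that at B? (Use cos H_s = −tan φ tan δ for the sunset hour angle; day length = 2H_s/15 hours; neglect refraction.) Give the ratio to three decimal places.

0.944

A: H_s = arccos(−tan -11.2° · tan 19.5°) = 85.98°, so 2H_s/15 = 11.4640 h.
B: H_s = arccos(−tan -4.7° · tan -12.7°) = 91.06°, so 2H_s/15 = 12.1413 h.
Ratio A/B = 11.4640 / 12.1413 = 0.9442.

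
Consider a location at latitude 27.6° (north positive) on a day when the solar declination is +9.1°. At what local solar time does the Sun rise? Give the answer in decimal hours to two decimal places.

5.68 h

cos H_s = −tan(27.6°) · tan(9.1°) = -0.0837, so H_s = arccos(-0.0837) = 94.80°.
Sunrise is at 12 − H_s/15 = 12 − 6.320 = 5.680 h local solar time.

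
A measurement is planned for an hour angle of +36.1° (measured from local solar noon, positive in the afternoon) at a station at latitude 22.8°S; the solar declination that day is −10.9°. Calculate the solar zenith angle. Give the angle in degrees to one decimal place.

36.4°

With φ = -22.8°, δ = -10.9°, H = 36.10°: sin φ sin δ = 0.0733, cos φ cos δ cos H = 0.7314, so cos θ_z = 0.8047.
θ_z = arccos(0.8047) = 36.42°.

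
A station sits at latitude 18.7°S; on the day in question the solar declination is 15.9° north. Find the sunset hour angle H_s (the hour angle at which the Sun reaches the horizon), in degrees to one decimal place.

84.5°

The sunset hour angle satisfies cos H_s = −tan φ tan δ = 0.0964, giving H_s = 84.47°.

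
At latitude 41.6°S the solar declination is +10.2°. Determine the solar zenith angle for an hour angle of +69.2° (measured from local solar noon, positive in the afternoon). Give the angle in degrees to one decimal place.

cos θ_z = sin φ sin δ + cos φ cos δ cos H = (-0.6639)(0.1771) + (0.7478)(0.9842)(0.3551) = 0.1438.
θ_z = arccos(0.1438) = 81.73°.

81.7°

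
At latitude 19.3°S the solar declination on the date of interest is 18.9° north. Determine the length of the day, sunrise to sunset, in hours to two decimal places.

11.08 hours

−tan φ tan δ = −(-0.3502)(0.3424) = 0.1199; H_s = arccos(0.1199) = 83.11°.
Day length = 2 H_s / 15° h⁻¹ = 166.22° / 15 = 11.081 h.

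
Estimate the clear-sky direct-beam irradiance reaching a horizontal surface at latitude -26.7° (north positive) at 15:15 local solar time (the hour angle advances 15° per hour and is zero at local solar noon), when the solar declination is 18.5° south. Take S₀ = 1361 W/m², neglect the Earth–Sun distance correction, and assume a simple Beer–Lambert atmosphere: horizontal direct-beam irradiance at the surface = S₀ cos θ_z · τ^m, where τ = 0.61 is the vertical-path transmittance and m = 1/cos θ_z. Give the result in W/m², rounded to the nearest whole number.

Hour angle H = 15° × (15.25 − 12) = 48.75°.
With φ = -26.7°, δ = -18.5°, H = 48.75°: sin φ sin δ = 0.1426, cos φ cos δ cos H = 0.5586, so cos θ_z = 0.7012.
Air mass m = 1/cos θ_z = 1/0.7012 = 1.426; τ^m = 0.61^1.426 = 0.4942.
Surface direct beam = 1361 × 0.7012 × 0.4942 = 471.63 W/m².

472 W/m²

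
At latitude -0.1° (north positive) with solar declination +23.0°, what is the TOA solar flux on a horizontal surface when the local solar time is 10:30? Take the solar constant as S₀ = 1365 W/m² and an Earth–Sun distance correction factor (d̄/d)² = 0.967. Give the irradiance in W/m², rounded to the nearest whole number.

1122 W/m²

Hour angle H = 15° × (10.5 − 12) = -22.50°.
cos θ_z = sin φ sin δ + cos φ cos δ cos H = (-0.0017)(0.3907) + (1.0000)(0.9205)(0.9239) = 0.8498.
Top-of-atmosphere irradiance = S₀ (d̄/d)² cos θ_z = 1365 × 0.967 × 0.8498 = 1121.70 W/m².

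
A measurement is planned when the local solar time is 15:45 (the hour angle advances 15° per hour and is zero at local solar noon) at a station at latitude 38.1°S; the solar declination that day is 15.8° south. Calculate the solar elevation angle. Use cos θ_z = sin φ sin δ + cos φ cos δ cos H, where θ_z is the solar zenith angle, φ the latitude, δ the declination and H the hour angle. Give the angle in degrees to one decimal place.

36.1°

Hour angle H = 15° × (15.75 − 12) = 56.25°.
With φ = -38.1°, δ = -15.8°, H = 56.25°: sin φ sin δ = 0.1680, cos φ cos δ cos H = 0.4207, so cos θ_z = 0.5887.
θ_z = arccos(0.5887) = 53.94°, so the elevation is 90° − 53.94° = 36.06°.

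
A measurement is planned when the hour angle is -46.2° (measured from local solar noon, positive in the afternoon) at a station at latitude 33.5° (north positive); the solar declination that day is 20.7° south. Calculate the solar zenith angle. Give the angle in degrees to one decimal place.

cos θ_z = sin(33.5°) sin(-20.7°) + cos(33.5°) cos(-20.7°) cos(-46.20°) = -0.1951 + 0.5399 = 0.3448.
θ_z = arccos(0.3448) = 69.83°.

69.8°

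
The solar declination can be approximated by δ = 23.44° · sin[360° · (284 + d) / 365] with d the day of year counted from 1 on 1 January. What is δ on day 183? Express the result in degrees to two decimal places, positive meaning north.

360 × (284 + 183) / 365 = 460.603°; sin(460.603°) = 0.9829.
δ = 23.44 × 0.9829 = 23.039° ≈ +23.04°.

+23.04°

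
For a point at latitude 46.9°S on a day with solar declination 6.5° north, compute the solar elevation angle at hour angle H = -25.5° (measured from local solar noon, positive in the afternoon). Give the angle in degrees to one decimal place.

cos θ_z = sin φ sin δ + cos φ cos δ cos H = (-0.7302)(0.1132) + (0.6833)(0.9936)(0.9026) = 0.5301.
θ_z = arccos(0.5301) = 57.99°, so the elevation is 90° − 57.99° = 32.01°.

32.0°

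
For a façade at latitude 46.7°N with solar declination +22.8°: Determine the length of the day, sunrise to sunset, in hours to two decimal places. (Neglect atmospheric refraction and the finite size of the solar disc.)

15.53 hours

−tan φ tan δ = −(1.0612)(0.4204) = -0.4461; H_s = arccos(-0.4461) = 116.49°.
Day length = 2 H_s / 15° h⁻¹ = 232.98° / 15 = 15.532 h.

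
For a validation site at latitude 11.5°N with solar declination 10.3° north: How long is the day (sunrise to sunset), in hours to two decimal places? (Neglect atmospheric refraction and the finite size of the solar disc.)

12.28 hours

cos H_s = −tan(11.5°) · tan(10.3°) = -0.0370, so H_s = arccos(-0.0370) = 92.12°.
Day length = 2 H_s / 15° h⁻¹ = 184.24° / 15 = 12.283 h.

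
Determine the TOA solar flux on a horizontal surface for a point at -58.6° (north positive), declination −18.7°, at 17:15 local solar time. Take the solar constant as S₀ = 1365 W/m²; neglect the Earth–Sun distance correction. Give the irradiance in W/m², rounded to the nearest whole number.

Hour angle H = 15° × (17.25 − 12) = 78.75°.
cos θ_z = sin(-58.6°) sin(-18.7°) + cos(-58.6°) cos(-18.7°) cos(78.75°) = 0.2737 + 0.0963 = 0.3700.
Top-of-atmosphere irradiance = S₀ cos θ_z = 1365 × 0.3700 = 505.05 W/m².

505 W/m²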